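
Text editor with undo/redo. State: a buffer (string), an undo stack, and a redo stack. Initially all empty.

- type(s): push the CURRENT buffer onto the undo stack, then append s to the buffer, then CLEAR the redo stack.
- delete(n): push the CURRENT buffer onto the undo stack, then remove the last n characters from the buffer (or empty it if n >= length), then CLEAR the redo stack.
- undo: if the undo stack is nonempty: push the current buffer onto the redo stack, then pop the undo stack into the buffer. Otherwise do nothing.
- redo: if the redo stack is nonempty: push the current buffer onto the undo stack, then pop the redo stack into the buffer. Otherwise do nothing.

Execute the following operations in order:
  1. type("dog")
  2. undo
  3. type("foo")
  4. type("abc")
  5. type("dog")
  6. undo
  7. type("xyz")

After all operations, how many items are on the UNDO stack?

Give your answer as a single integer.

Answer: 3

Derivation:
After op 1 (type): buf='dog' undo_depth=1 redo_depth=0
After op 2 (undo): buf='(empty)' undo_depth=0 redo_depth=1
After op 3 (type): buf='foo' undo_depth=1 redo_depth=0
After op 4 (type): buf='fooabc' undo_depth=2 redo_depth=0
After op 5 (type): buf='fooabcdog' undo_depth=3 redo_depth=0
After op 6 (undo): buf='fooabc' undo_depth=2 redo_depth=1
After op 7 (type): buf='fooabcxyz' undo_depth=3 redo_depth=0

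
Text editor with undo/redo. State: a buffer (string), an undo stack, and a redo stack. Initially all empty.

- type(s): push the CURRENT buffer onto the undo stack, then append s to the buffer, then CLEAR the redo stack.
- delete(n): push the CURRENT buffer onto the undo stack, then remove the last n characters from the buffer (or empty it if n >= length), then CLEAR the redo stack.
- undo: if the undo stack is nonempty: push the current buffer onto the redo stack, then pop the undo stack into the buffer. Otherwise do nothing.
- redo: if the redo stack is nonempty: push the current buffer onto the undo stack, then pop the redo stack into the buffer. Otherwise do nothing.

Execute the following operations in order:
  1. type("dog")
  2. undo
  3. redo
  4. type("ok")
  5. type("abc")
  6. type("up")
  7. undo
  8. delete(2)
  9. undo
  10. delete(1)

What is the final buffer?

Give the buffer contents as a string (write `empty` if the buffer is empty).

Answer: dogokab

Derivation:
After op 1 (type): buf='dog' undo_depth=1 redo_depth=0
After op 2 (undo): buf='(empty)' undo_depth=0 redo_depth=1
After op 3 (redo): buf='dog' undo_depth=1 redo_depth=0
After op 4 (type): buf='dogok' undo_depth=2 redo_depth=0
After op 5 (type): buf='dogokabc' undo_depth=3 redo_depth=0
After op 6 (type): buf='dogokabcup' undo_depth=4 redo_depth=0
After op 7 (undo): buf='dogokabc' undo_depth=3 redo_depth=1
After op 8 (delete): buf='dogoka' undo_depth=4 redo_depth=0
After op 9 (undo): buf='dogokabc' undo_depth=3 redo_depth=1
After op 10 (delete): buf='dogokab' undo_depth=4 redo_depth=0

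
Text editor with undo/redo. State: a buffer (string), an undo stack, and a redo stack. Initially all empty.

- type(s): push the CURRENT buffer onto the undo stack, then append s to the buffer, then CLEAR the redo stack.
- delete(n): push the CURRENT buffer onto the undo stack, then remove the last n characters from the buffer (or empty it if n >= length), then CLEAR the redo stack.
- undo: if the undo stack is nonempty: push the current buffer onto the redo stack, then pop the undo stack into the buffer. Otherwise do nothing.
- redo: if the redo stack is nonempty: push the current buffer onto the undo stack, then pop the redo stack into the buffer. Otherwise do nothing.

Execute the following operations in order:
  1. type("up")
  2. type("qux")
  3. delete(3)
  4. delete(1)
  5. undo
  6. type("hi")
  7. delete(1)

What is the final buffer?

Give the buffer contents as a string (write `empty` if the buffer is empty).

Answer: uph

Derivation:
After op 1 (type): buf='up' undo_depth=1 redo_depth=0
After op 2 (type): buf='upqux' undo_depth=2 redo_depth=0
After op 3 (delete): buf='up' undo_depth=3 redo_depth=0
After op 4 (delete): buf='u' undo_depth=4 redo_depth=0
After op 5 (undo): buf='up' undo_depth=3 redo_depth=1
After op 6 (type): buf='uphi' undo_depth=4 redo_depth=0
After op 7 (delete): buf='uph' undo_depth=5 redo_depth=0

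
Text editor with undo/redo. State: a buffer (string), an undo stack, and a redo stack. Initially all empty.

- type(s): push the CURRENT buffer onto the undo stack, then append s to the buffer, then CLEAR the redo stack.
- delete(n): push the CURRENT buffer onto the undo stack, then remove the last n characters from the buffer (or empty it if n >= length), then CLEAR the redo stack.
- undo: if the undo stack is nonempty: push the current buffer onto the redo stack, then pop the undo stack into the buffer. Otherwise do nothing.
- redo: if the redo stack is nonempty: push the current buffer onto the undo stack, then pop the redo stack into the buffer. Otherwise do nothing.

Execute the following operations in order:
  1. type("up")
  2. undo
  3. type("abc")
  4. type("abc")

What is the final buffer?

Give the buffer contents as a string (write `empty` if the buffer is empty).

Answer: abcabc

Derivation:
After op 1 (type): buf='up' undo_depth=1 redo_depth=0
After op 2 (undo): buf='(empty)' undo_depth=0 redo_depth=1
After op 3 (type): buf='abc' undo_depth=1 redo_depth=0
After op 4 (type): buf='abcabc' undo_depth=2 redo_depth=0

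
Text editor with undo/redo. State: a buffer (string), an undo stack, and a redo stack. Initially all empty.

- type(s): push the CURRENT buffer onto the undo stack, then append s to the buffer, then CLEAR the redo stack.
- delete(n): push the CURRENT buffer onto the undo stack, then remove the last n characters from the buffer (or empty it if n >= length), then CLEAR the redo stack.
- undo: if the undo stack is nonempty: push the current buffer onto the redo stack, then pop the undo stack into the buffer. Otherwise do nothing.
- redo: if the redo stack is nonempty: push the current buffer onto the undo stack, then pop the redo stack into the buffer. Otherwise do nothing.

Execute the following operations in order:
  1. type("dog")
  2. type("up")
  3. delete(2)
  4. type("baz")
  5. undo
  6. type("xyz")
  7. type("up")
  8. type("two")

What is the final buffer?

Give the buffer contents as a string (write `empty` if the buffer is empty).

After op 1 (type): buf='dog' undo_depth=1 redo_depth=0
After op 2 (type): buf='dogup' undo_depth=2 redo_depth=0
After op 3 (delete): buf='dog' undo_depth=3 redo_depth=0
After op 4 (type): buf='dogbaz' undo_depth=4 redo_depth=0
After op 5 (undo): buf='dog' undo_depth=3 redo_depth=1
After op 6 (type): buf='dogxyz' undo_depth=4 redo_depth=0
After op 7 (type): buf='dogxyzup' undo_depth=5 redo_depth=0
After op 8 (type): buf='dogxyzuptwo' undo_depth=6 redo_depth=0

Answer: dogxyzuptwo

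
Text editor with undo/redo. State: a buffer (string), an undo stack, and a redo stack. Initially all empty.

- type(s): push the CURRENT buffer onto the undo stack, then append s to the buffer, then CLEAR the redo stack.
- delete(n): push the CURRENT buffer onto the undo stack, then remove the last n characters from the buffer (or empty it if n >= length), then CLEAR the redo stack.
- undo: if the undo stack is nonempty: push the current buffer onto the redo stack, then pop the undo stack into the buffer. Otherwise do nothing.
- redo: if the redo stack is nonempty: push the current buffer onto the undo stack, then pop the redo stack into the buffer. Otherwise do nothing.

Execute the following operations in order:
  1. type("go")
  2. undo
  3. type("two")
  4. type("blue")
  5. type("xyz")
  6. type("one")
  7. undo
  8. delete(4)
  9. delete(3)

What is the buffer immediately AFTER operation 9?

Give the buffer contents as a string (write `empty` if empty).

Answer: two

Derivation:
After op 1 (type): buf='go' undo_depth=1 redo_depth=0
After op 2 (undo): buf='(empty)' undo_depth=0 redo_depth=1
After op 3 (type): buf='two' undo_depth=1 redo_depth=0
After op 4 (type): buf='twoblue' undo_depth=2 redo_depth=0
After op 5 (type): buf='twobluexyz' undo_depth=3 redo_depth=0
After op 6 (type): buf='twobluexyzone' undo_depth=4 redo_depth=0
After op 7 (undo): buf='twobluexyz' undo_depth=3 redo_depth=1
After op 8 (delete): buf='twoblu' undo_depth=4 redo_depth=0
After op 9 (delete): buf='two' undo_depth=5 redo_depth=0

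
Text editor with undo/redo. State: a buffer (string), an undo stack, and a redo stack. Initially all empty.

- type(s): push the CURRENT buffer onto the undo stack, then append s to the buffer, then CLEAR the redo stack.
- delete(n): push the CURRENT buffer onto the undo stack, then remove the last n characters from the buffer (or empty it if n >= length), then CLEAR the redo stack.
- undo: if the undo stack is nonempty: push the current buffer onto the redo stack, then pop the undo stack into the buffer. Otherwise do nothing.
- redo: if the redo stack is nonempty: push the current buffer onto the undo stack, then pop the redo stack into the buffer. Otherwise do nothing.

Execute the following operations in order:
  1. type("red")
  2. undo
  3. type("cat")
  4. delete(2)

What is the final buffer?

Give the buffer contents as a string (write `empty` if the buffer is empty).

After op 1 (type): buf='red' undo_depth=1 redo_depth=0
After op 2 (undo): buf='(empty)' undo_depth=0 redo_depth=1
After op 3 (type): buf='cat' undo_depth=1 redo_depth=0
After op 4 (delete): buf='c' undo_depth=2 redo_depth=0

Answer: c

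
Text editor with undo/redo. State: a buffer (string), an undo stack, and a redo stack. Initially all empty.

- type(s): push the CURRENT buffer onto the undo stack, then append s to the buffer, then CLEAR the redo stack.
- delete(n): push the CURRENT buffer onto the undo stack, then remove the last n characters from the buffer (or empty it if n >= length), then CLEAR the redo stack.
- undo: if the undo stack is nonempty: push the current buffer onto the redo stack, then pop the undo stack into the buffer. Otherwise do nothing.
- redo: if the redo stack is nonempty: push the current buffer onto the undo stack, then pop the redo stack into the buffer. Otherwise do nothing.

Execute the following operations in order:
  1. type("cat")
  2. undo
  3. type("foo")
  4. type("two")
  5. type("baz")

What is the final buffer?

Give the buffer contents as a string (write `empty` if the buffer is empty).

Answer: footwobaz

Derivation:
After op 1 (type): buf='cat' undo_depth=1 redo_depth=0
After op 2 (undo): buf='(empty)' undo_depth=0 redo_depth=1
After op 3 (type): buf='foo' undo_depth=1 redo_depth=0
After op 4 (type): buf='footwo' undo_depth=2 redo_depth=0
After op 5 (type): buf='footwobaz' undo_depth=3 redo_depth=0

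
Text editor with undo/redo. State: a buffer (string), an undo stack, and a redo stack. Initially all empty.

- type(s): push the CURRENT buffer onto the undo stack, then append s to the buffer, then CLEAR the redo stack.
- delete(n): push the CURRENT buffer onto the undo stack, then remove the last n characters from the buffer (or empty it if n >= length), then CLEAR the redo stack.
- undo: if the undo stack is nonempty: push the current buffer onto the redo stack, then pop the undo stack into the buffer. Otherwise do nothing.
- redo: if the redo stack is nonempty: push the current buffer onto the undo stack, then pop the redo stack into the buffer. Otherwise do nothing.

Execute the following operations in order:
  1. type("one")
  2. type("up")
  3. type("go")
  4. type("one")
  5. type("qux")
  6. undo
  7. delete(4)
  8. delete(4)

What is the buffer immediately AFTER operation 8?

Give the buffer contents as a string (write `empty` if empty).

Answer: on

Derivation:
After op 1 (type): buf='one' undo_depth=1 redo_depth=0
After op 2 (type): buf='oneup' undo_depth=2 redo_depth=0
After op 3 (type): buf='oneupgo' undo_depth=3 redo_depth=0
After op 4 (type): buf='oneupgoone' undo_depth=4 redo_depth=0
After op 5 (type): buf='oneupgoonequx' undo_depth=5 redo_depth=0
After op 6 (undo): buf='oneupgoone' undo_depth=4 redo_depth=1
After op 7 (delete): buf='oneupg' undo_depth=5 redo_depth=0
After op 8 (delete): buf='on' undo_depth=6 redo_depth=0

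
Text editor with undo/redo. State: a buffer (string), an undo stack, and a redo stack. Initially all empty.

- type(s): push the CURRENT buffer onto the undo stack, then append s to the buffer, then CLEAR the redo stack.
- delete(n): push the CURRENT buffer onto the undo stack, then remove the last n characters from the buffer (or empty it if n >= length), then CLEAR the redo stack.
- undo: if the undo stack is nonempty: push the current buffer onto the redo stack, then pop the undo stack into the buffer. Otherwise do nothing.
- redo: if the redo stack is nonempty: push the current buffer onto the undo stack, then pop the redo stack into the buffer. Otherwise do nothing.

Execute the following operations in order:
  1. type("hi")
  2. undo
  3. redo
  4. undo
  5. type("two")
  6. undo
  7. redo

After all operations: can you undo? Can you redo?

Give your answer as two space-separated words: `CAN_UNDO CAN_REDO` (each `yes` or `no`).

Answer: yes no

Derivation:
After op 1 (type): buf='hi' undo_depth=1 redo_depth=0
After op 2 (undo): buf='(empty)' undo_depth=0 redo_depth=1
After op 3 (redo): buf='hi' undo_depth=1 redo_depth=0
After op 4 (undo): buf='(empty)' undo_depth=0 redo_depth=1
After op 5 (type): buf='two' undo_depth=1 redo_depth=0
After op 6 (undo): buf='(empty)' undo_depth=0 redo_depth=1
After op 7 (redo): buf='two' undo_depth=1 redo_depth=0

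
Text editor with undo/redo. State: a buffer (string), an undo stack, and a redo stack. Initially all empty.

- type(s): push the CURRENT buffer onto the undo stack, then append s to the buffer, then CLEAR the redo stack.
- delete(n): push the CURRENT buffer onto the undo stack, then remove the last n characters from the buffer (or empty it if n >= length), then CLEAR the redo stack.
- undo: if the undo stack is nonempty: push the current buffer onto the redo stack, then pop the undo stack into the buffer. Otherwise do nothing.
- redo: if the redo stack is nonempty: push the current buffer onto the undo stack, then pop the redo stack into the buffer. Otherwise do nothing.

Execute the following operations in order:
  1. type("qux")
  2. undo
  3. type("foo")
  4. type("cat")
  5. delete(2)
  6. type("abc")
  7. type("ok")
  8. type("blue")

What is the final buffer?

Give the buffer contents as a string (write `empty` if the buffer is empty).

After op 1 (type): buf='qux' undo_depth=1 redo_depth=0
After op 2 (undo): buf='(empty)' undo_depth=0 redo_depth=1
After op 3 (type): buf='foo' undo_depth=1 redo_depth=0
After op 4 (type): buf='foocat' undo_depth=2 redo_depth=0
After op 5 (delete): buf='fooc' undo_depth=3 redo_depth=0
After op 6 (type): buf='foocabc' undo_depth=4 redo_depth=0
After op 7 (type): buf='foocabcok' undo_depth=5 redo_depth=0
After op 8 (type): buf='foocabcokblue' undo_depth=6 redo_depth=0

Answer: foocabcokblue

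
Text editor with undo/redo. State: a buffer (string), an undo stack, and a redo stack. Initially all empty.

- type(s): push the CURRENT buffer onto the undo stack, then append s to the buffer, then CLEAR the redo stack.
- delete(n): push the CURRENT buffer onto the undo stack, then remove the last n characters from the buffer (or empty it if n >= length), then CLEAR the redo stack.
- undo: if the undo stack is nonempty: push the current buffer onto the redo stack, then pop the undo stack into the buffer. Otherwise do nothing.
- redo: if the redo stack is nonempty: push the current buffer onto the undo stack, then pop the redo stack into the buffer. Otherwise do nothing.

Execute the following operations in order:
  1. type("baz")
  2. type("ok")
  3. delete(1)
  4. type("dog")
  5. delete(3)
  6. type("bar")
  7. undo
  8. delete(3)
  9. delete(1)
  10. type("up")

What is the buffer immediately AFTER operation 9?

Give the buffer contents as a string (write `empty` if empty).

Answer: empty

Derivation:
After op 1 (type): buf='baz' undo_depth=1 redo_depth=0
After op 2 (type): buf='bazok' undo_depth=2 redo_depth=0
After op 3 (delete): buf='bazo' undo_depth=3 redo_depth=0
After op 4 (type): buf='bazodog' undo_depth=4 redo_depth=0
After op 5 (delete): buf='bazo' undo_depth=5 redo_depth=0
After op 6 (type): buf='bazobar' undo_depth=6 redo_depth=0
After op 7 (undo): buf='bazo' undo_depth=5 redo_depth=1
After op 8 (delete): buf='b' undo_depth=6 redo_depth=0
After op 9 (delete): buf='(empty)' undo_depth=7 redo_depth=0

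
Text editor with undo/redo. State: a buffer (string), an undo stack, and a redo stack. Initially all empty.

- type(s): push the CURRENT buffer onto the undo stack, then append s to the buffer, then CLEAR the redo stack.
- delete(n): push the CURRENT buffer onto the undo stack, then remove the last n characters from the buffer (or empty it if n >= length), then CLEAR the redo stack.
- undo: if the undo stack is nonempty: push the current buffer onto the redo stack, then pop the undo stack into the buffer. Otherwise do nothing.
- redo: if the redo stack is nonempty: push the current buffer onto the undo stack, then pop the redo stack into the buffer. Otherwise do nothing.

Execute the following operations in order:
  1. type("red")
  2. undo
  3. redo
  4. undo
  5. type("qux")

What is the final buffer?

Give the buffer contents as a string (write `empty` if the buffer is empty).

After op 1 (type): buf='red' undo_depth=1 redo_depth=0
After op 2 (undo): buf='(empty)' undo_depth=0 redo_depth=1
After op 3 (redo): buf='red' undo_depth=1 redo_depth=0
After op 4 (undo): buf='(empty)' undo_depth=0 redo_depth=1
After op 5 (type): buf='qux' undo_depth=1 redo_depth=0

Answer: qux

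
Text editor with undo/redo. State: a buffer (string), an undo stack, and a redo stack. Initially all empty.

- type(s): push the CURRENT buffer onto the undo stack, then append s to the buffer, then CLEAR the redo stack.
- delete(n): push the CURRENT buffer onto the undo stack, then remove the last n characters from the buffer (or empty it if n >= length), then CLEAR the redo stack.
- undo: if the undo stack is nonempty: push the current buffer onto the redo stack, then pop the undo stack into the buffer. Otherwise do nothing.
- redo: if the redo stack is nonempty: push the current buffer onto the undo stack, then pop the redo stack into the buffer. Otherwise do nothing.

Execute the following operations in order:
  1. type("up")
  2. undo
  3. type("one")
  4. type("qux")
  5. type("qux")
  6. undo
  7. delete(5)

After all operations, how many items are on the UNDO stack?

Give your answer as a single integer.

Answer: 3

Derivation:
After op 1 (type): buf='up' undo_depth=1 redo_depth=0
After op 2 (undo): buf='(empty)' undo_depth=0 redo_depth=1
After op 3 (type): buf='one' undo_depth=1 redo_depth=0
After op 4 (type): buf='onequx' undo_depth=2 redo_depth=0
After op 5 (type): buf='onequxqux' undo_depth=3 redo_depth=0
After op 6 (undo): buf='onequx' undo_depth=2 redo_depth=1
After op 7 (delete): buf='o' undo_depth=3 redo_depth=0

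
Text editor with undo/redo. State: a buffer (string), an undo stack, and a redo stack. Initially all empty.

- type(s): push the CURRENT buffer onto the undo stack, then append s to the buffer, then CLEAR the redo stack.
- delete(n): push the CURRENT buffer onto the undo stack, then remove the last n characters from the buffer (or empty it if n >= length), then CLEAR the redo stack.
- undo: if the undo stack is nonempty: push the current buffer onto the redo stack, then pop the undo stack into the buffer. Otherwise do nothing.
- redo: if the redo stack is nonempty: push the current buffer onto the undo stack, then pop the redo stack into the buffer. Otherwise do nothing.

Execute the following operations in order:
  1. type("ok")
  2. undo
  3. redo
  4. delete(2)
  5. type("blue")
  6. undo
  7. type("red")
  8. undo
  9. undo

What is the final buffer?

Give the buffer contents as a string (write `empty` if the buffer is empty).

After op 1 (type): buf='ok' undo_depth=1 redo_depth=0
After op 2 (undo): buf='(empty)' undo_depth=0 redo_depth=1
After op 3 (redo): buf='ok' undo_depth=1 redo_depth=0
After op 4 (delete): buf='(empty)' undo_depth=2 redo_depth=0
After op 5 (type): buf='blue' undo_depth=3 redo_depth=0
After op 6 (undo): buf='(empty)' undo_depth=2 redo_depth=1
After op 7 (type): buf='red' undo_depth=3 redo_depth=0
After op 8 (undo): buf='(empty)' undo_depth=2 redo_depth=1
After op 9 (undo): buf='ok' undo_depth=1 redo_depth=2

Answer: ok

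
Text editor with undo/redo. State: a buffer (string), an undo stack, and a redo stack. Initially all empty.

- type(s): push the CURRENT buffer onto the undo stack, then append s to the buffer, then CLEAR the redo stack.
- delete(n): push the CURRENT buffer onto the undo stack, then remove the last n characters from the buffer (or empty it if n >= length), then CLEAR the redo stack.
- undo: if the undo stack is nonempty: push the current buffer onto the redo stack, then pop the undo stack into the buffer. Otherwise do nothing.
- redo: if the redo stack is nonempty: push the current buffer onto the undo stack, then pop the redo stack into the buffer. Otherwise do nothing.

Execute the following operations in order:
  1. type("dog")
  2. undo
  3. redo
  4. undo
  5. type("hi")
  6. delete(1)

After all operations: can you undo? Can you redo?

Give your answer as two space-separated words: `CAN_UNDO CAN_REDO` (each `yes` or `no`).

Answer: yes no

Derivation:
After op 1 (type): buf='dog' undo_depth=1 redo_depth=0
After op 2 (undo): buf='(empty)' undo_depth=0 redo_depth=1
After op 3 (redo): buf='dog' undo_depth=1 redo_depth=0
After op 4 (undo): buf='(empty)' undo_depth=0 redo_depth=1
After op 5 (type): buf='hi' undo_depth=1 redo_depth=0
After op 6 (delete): buf='h' undo_depth=2 redo_depth=0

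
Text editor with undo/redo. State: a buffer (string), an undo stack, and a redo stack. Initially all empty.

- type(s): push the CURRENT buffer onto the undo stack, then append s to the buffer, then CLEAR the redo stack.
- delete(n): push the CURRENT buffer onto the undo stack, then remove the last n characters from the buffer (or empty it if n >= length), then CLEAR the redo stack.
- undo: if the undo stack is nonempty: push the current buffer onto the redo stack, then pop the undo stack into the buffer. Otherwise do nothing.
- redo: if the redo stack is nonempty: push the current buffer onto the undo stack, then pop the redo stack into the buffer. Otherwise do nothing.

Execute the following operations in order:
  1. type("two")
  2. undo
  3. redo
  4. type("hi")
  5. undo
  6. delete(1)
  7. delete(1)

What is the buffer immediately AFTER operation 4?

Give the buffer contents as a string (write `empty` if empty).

Answer: twohi

Derivation:
After op 1 (type): buf='two' undo_depth=1 redo_depth=0
After op 2 (undo): buf='(empty)' undo_depth=0 redo_depth=1
After op 3 (redo): buf='two' undo_depth=1 redo_depth=0
After op 4 (type): buf='twohi' undo_depth=2 redo_depth=0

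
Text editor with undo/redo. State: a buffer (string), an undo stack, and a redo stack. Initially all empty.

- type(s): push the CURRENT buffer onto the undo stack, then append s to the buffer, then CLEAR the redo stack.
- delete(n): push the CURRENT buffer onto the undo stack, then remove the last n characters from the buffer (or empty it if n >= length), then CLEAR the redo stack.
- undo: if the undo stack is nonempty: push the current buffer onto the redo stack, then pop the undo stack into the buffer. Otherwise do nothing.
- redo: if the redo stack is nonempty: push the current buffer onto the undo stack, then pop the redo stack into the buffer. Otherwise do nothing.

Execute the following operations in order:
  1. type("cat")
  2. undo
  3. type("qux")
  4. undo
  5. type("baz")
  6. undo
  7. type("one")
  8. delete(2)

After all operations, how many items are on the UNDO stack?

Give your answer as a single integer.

After op 1 (type): buf='cat' undo_depth=1 redo_depth=0
After op 2 (undo): buf='(empty)' undo_depth=0 redo_depth=1
After op 3 (type): buf='qux' undo_depth=1 redo_depth=0
After op 4 (undo): buf='(empty)' undo_depth=0 redo_depth=1
After op 5 (type): buf='baz' undo_depth=1 redo_depth=0
After op 6 (undo): buf='(empty)' undo_depth=0 redo_depth=1
After op 7 (type): buf='one' undo_depth=1 redo_depth=0
After op 8 (delete): buf='o' undo_depth=2 redo_depth=0

Answer: 2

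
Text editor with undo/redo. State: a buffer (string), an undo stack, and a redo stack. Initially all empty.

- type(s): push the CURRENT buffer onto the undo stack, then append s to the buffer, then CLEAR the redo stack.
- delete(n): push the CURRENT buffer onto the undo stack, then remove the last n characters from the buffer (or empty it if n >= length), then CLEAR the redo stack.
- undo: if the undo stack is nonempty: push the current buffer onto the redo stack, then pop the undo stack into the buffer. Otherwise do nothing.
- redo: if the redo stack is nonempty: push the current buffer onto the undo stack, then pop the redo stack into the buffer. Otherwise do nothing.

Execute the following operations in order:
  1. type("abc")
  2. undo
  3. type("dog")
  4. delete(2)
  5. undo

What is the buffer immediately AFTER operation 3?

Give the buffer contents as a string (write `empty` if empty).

Answer: dog

Derivation:
After op 1 (type): buf='abc' undo_depth=1 redo_depth=0
After op 2 (undo): buf='(empty)' undo_depth=0 redo_depth=1
After op 3 (type): buf='dog' undo_depth=1 redo_depth=0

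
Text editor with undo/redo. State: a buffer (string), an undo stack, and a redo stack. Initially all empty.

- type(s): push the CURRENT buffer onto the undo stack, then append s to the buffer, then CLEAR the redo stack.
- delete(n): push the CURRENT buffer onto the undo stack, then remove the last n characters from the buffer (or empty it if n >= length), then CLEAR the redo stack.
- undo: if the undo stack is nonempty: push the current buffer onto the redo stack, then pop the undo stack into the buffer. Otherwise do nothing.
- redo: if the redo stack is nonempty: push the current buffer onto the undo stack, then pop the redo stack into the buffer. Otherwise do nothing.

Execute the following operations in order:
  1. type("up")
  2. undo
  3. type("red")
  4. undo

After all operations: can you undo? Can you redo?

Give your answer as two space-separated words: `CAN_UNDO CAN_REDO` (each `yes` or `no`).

Answer: no yes

Derivation:
After op 1 (type): buf='up' undo_depth=1 redo_depth=0
After op 2 (undo): buf='(empty)' undo_depth=0 redo_depth=1
After op 3 (type): buf='red' undo_depth=1 redo_depth=0
After op 4 (undo): buf='(empty)' undo_depth=0 redo_depth=1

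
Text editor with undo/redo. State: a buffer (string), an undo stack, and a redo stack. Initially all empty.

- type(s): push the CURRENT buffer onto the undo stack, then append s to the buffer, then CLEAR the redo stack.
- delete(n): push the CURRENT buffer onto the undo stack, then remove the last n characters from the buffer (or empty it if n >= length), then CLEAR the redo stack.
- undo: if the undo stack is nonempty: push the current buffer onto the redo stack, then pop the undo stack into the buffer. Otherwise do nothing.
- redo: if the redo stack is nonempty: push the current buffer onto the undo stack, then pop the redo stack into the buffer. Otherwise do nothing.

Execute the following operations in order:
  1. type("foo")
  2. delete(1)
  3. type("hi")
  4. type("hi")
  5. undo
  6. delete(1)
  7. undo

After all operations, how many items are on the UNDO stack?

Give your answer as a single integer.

Answer: 3

Derivation:
After op 1 (type): buf='foo' undo_depth=1 redo_depth=0
After op 2 (delete): buf='fo' undo_depth=2 redo_depth=0
After op 3 (type): buf='fohi' undo_depth=3 redo_depth=0
After op 4 (type): buf='fohihi' undo_depth=4 redo_depth=0
After op 5 (undo): buf='fohi' undo_depth=3 redo_depth=1
After op 6 (delete): buf='foh' undo_depth=4 redo_depth=0
After op 7 (undo): buf='fohi' undo_depth=3 redo_depth=1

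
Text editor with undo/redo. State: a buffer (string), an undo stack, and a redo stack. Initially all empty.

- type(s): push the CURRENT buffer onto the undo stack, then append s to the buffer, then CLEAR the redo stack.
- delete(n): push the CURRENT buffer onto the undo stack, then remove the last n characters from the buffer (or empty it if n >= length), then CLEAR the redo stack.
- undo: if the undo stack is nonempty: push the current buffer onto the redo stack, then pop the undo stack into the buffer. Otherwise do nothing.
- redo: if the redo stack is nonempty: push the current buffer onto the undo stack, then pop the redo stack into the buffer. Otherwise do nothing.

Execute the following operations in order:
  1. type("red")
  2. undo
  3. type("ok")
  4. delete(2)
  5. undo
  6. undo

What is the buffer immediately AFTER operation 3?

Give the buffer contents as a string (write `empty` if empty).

Answer: ok

Derivation:
After op 1 (type): buf='red' undo_depth=1 redo_depth=0
After op 2 (undo): buf='(empty)' undo_depth=0 redo_depth=1
After op 3 (type): buf='ok' undo_depth=1 redo_depth=0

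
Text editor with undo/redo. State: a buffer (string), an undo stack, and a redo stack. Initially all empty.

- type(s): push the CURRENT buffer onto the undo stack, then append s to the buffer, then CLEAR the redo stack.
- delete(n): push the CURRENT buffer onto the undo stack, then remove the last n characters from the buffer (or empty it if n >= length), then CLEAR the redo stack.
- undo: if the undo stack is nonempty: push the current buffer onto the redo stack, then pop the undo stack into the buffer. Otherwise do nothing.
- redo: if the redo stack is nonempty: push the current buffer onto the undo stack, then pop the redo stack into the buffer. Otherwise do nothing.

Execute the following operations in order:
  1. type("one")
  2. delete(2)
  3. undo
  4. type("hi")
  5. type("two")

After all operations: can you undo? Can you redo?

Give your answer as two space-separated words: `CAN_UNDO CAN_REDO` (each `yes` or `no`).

Answer: yes no

Derivation:
After op 1 (type): buf='one' undo_depth=1 redo_depth=0
After op 2 (delete): buf='o' undo_depth=2 redo_depth=0
After op 3 (undo): buf='one' undo_depth=1 redo_depth=1
After op 4 (type): buf='onehi' undo_depth=2 redo_depth=0
After op 5 (type): buf='onehitwo' undo_depth=3 redo_depth=0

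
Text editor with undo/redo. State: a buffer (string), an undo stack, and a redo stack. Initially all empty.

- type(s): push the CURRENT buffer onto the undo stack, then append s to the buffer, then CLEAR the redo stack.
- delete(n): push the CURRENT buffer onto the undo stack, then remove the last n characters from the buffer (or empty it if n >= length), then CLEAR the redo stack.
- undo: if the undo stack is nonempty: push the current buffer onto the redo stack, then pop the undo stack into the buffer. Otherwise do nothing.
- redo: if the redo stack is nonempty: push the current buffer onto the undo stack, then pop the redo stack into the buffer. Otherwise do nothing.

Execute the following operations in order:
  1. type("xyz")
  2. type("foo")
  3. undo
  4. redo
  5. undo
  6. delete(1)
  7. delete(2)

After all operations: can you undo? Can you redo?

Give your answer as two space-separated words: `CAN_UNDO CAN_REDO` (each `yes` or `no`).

After op 1 (type): buf='xyz' undo_depth=1 redo_depth=0
After op 2 (type): buf='xyzfoo' undo_depth=2 redo_depth=0
After op 3 (undo): buf='xyz' undo_depth=1 redo_depth=1
After op 4 (redo): buf='xyzfoo' undo_depth=2 redo_depth=0
After op 5 (undo): buf='xyz' undo_depth=1 redo_depth=1
After op 6 (delete): buf='xy' undo_depth=2 redo_depth=0
After op 7 (delete): buf='(empty)' undo_depth=3 redo_depth=0

Answer: yes no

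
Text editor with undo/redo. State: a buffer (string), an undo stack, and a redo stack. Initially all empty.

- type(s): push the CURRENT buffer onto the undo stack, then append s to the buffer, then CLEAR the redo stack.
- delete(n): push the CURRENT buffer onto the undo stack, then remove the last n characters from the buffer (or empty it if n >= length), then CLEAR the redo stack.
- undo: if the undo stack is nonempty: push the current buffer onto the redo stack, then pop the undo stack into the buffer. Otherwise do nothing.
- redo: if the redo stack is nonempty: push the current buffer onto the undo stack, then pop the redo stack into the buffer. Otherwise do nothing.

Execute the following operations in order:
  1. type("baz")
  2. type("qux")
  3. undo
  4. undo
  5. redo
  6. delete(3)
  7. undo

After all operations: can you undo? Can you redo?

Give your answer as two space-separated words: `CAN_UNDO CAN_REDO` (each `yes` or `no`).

Answer: yes yes

Derivation:
After op 1 (type): buf='baz' undo_depth=1 redo_depth=0
After op 2 (type): buf='bazqux' undo_depth=2 redo_depth=0
After op 3 (undo): buf='baz' undo_depth=1 redo_depth=1
After op 4 (undo): buf='(empty)' undo_depth=0 redo_depth=2
After op 5 (redo): buf='baz' undo_depth=1 redo_depth=1
After op 6 (delete): buf='(empty)' undo_depth=2 redo_depth=0
After op 7 (undo): buf='baz' undo_depth=1 redo_depth=1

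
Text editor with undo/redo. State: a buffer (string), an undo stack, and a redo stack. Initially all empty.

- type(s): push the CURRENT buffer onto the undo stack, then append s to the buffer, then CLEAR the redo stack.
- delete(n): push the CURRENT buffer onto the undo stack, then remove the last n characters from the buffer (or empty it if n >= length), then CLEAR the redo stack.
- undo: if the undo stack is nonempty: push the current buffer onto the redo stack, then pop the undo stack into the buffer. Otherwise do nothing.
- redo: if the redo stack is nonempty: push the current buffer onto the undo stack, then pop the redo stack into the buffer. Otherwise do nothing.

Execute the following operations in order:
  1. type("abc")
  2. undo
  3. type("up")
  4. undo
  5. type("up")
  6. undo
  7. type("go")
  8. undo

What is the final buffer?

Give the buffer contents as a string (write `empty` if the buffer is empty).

Answer: empty

Derivation:
After op 1 (type): buf='abc' undo_depth=1 redo_depth=0
After op 2 (undo): buf='(empty)' undo_depth=0 redo_depth=1
After op 3 (type): buf='up' undo_depth=1 redo_depth=0
After op 4 (undo): buf='(empty)' undo_depth=0 redo_depth=1
After op 5 (type): buf='up' undo_depth=1 redo_depth=0
After op 6 (undo): buf='(empty)' undo_depth=0 redo_depth=1
After op 7 (type): buf='go' undo_depth=1 redo_depth=0
After op 8 (undo): buf='(empty)' undo_depth=0 redo_depth=1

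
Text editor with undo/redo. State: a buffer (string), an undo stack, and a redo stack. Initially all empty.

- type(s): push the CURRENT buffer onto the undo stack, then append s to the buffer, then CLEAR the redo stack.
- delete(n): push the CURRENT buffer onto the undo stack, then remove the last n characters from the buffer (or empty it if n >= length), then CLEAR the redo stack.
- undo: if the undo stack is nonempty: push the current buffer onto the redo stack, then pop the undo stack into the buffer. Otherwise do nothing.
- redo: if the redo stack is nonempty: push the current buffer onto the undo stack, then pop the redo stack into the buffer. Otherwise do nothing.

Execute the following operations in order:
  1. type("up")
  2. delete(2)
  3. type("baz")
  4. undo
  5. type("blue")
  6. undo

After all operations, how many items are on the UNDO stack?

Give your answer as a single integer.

After op 1 (type): buf='up' undo_depth=1 redo_depth=0
After op 2 (delete): buf='(empty)' undo_depth=2 redo_depth=0
After op 3 (type): buf='baz' undo_depth=3 redo_depth=0
After op 4 (undo): buf='(empty)' undo_depth=2 redo_depth=1
After op 5 (type): buf='blue' undo_depth=3 redo_depth=0
After op 6 (undo): buf='(empty)' undo_depth=2 redo_depth=1

Answer: 2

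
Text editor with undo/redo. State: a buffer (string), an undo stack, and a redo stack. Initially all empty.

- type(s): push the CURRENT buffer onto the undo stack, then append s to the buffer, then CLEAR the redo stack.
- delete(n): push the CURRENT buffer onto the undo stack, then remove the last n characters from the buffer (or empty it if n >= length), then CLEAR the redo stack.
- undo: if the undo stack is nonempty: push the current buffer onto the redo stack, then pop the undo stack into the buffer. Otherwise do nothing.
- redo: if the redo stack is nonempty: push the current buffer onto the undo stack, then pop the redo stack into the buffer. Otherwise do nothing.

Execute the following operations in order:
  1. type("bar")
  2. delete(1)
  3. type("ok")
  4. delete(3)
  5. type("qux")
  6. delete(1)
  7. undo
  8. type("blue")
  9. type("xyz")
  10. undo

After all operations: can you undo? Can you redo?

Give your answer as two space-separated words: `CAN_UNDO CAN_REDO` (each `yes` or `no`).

Answer: yes yes

Derivation:
After op 1 (type): buf='bar' undo_depth=1 redo_depth=0
After op 2 (delete): buf='ba' undo_depth=2 redo_depth=0
After op 3 (type): buf='baok' undo_depth=3 redo_depth=0
After op 4 (delete): buf='b' undo_depth=4 redo_depth=0
After op 5 (type): buf='bqux' undo_depth=5 redo_depth=0
After op 6 (delete): buf='bqu' undo_depth=6 redo_depth=0
After op 7 (undo): buf='bqux' undo_depth=5 redo_depth=1
After op 8 (type): buf='bquxblue' undo_depth=6 redo_depth=0
After op 9 (type): buf='bquxbluexyz' undo_depth=7 redo_depth=0
After op 10 (undo): buf='bquxblue' undo_depth=6 redo_depth=1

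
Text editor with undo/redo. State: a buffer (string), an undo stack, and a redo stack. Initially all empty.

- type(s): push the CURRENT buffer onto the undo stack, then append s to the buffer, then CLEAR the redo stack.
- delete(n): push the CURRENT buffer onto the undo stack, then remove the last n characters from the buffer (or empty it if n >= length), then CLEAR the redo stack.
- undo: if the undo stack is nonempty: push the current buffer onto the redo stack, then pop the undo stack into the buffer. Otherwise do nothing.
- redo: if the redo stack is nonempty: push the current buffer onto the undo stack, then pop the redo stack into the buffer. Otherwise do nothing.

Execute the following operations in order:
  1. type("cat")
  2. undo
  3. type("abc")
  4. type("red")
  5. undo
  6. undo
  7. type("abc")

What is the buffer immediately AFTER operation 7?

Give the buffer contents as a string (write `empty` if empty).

After op 1 (type): buf='cat' undo_depth=1 redo_depth=0
After op 2 (undo): buf='(empty)' undo_depth=0 redo_depth=1
After op 3 (type): buf='abc' undo_depth=1 redo_depth=0
After op 4 (type): buf='abcred' undo_depth=2 redo_depth=0
After op 5 (undo): buf='abc' undo_depth=1 redo_depth=1
After op 6 (undo): buf='(empty)' undo_depth=0 redo_depth=2
After op 7 (type): buf='abc' undo_depth=1 redo_depth=0

Answer: abc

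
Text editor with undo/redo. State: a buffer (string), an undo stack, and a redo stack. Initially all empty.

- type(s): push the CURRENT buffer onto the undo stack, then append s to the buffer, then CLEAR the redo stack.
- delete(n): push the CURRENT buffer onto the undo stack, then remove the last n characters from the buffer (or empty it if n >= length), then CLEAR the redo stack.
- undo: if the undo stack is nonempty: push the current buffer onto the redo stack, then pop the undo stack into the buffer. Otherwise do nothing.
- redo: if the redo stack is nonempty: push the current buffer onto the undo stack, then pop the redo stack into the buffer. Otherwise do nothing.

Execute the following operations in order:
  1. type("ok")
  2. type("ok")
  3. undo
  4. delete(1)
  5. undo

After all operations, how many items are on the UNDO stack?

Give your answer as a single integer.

After op 1 (type): buf='ok' undo_depth=1 redo_depth=0
After op 2 (type): buf='okok' undo_depth=2 redo_depth=0
After op 3 (undo): buf='ok' undo_depth=1 redo_depth=1
After op 4 (delete): buf='o' undo_depth=2 redo_depth=0
After op 5 (undo): buf='ok' undo_depth=1 redo_depth=1

Answer: 1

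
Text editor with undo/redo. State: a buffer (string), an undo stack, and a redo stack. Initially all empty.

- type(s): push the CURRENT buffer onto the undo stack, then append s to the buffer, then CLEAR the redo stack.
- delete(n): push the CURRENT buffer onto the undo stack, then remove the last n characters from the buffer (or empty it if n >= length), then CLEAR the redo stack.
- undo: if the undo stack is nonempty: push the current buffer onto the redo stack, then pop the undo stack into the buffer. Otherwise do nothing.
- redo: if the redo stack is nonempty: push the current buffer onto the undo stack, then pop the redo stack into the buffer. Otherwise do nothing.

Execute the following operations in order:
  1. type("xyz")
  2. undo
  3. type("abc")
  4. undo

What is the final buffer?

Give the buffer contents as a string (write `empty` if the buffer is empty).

After op 1 (type): buf='xyz' undo_depth=1 redo_depth=0
After op 2 (undo): buf='(empty)' undo_depth=0 redo_depth=1
After op 3 (type): buf='abc' undo_depth=1 redo_depth=0
After op 4 (undo): buf='(empty)' undo_depth=0 redo_depth=1

Answer: empty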